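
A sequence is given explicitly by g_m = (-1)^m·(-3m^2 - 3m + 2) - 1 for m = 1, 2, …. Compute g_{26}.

(-1)^26 = 1; -3m^2 - 3m + 2 at m=26 is -2104; so g_{26} = -2105.

-2105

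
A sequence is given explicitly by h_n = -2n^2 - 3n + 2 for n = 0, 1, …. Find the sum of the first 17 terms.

Over n = 0..16: Σn = 136, Σn² = 1496.
Total = (-2)·1496 + (-3)·136 + (2)·17 = -3366.

-3366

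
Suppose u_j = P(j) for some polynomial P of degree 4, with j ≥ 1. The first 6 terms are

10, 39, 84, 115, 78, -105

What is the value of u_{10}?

-4697

1st diffs: 29, 45, 31, -37, -183.
2nd diffs: 16, -14, -68, -146.
3rd diffs: -30, -54, -78.
4th diffs: -24, -24 (constant).
So u_j = -j^4 + 5j^3 + 3j^2 + 3.
Evaluating at j = 10 gives u_{10} = -4697.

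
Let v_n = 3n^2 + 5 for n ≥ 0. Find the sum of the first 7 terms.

Over n = 0..6: Σn = 21, Σn² = 91.
Total = (3)·91 + (5)·7 = 308.

308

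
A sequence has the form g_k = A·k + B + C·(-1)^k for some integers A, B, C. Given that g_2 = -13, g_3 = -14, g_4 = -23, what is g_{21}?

-104

The three given values yield: 2A + B + C = -13; 3A + B - C = -14; 4A + B + C = -23.
Subtracting the first from the second: A - 2C = -1.
Subtracting the second from the third: A + 2C = -9.
Solving: C = -2, A = -5, then B = -1.
So g_k = -5·k + (-1) + (-2)·(-1)^k; at k=21 this is -104.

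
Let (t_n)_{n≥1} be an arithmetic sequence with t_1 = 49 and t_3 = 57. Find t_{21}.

Common difference d = (57 - 49) / (3 - 1) = 4.
t_n = 49 + (n - 1)·4.
t_{21} = 49 + 20·4 = 129.

129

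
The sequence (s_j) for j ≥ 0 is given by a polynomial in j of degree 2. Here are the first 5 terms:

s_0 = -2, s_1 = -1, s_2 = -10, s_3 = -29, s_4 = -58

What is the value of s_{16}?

1st diffs: 1, -9, -19, -29.
2nd diffs: -10, -10, -10 (constant).
So s_j = -5j^2 + 6j - 2.
Evaluating at j = 16 gives s_{16} = -1186.

-1186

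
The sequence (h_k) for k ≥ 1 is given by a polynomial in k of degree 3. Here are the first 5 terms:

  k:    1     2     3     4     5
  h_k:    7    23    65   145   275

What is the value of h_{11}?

1st diffs: 16, 42, 80, 130.
2nd diffs: 26, 38, 50.
3rd diffs: 12, 12 (constant).
So h_k = 2k^3 + k^2 - k + 5.
Evaluating at k = 11 gives h_{11} = 2777.

2777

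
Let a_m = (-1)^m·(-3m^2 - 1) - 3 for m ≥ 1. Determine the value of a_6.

(-1)^6 = 1; -3m^2 - 1 at m=6 is -109; so a_6 = -112.

-112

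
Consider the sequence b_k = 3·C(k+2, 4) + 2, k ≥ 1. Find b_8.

632

C(10, 4) = 210, so b_8 = 632.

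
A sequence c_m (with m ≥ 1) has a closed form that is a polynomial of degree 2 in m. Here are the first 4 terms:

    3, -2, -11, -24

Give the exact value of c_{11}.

1st diffs: -5, -9, -13.
2nd diffs: -4, -4 (constant).
Newton forward-difference form: c_m = 3 + (-5)·C(m-1,1) + (-4)·C(m-1,2).
At m = 11: m-1 = 10, so c_{11} = 3 - 50 - 180 = -227.

-227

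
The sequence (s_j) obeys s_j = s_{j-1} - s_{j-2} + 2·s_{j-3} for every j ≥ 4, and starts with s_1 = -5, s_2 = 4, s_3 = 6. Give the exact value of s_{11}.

-14

s_4 = -8  s_5 = -6  s_6 = 14  s_7 = 4  s_8 = -22  s_9 = 2  s_{10} = 32  s_{11} = -14.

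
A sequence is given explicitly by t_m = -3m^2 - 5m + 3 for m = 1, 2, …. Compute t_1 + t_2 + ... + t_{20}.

Over m = 1..20: Σm = 210, Σm² = 2870.
Total = (-3)·2870 + (-5)·210 + (3)·20 = -9600.

-9600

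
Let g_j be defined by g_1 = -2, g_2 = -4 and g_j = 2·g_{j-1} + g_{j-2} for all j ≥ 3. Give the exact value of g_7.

g_3 = -10, g_4 = -24, g_5 = -58, g_6 = -140, g_7 = -338.

-338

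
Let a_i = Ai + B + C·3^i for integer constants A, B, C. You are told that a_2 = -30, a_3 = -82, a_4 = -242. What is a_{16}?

-129140138

Write the equations: 2A + B + 9C = -30; 3A + B + 27C = -82; 4A + B + 81C = -242.
Subtracting the first from the second: A + 18C = -52.
Subtracting the second from the third: A + 54C = -160.
Solving: C = -3, A = 2, then B = -7.
Hence a_{16} = 2·16 + (-7) + (-3)·43046721 = -129140138.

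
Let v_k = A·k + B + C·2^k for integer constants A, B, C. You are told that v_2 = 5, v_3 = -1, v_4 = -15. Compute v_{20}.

-2097103

Plug in k = 2, 3, 4: 2A + B + 4C = 5; 3A + B + 8C = -1; 4A + B + 16C = -15.
Subtracting the first from the second: A + 4C = -6.
Subtracting the second from the third: A + 8C = -14.
Solving: C = -2, A = 2, then B = 9.
Hence v_{20} = 2·20 + 9 + (-2)·1048576 = -2097103.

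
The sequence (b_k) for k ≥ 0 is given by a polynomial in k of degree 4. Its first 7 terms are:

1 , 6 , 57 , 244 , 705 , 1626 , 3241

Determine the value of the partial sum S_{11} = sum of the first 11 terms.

1st diffs: 5, 51, 187, 461, 921, 1615.
2nd diffs: 46, 136, 274, 460, 694.
3rd diffs: 90, 138, 186, 234.
4th diffs: 48, 48, 48 (constant).
Newton forward-difference form: b_k = 1 + 5·C(k,1) + 46·C(k,2) + 90·C(k,3) + 48·C(k,4).
Continuing: 5832, 9729, 15310, 23001.
Summing k = 0..10 (11 terms) gives 59752.

59752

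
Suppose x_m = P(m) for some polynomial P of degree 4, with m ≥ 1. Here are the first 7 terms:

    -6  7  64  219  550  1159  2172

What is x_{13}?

1st diffs: 13, 57, 155, 331, 609, 1013.
2nd diffs: 44, 98, 176, 278, 404.
3rd diffs: 54, 78, 102, 126.
4th diffs: 24, 24, 24 (constant).
So x_m = m^4 - m^3 + 3m^2 - 4m - 5.
Evaluating at m = 13 gives x_{13} = 26814.

26814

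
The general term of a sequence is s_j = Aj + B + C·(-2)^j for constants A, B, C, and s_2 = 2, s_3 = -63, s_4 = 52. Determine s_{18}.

1310622

At j = 2, 3, 4: 2A + B + 4C = 2; 3A + B - 8C = -63; 4A + B + 16C = 52.
Subtracting the first from the second: A - 12C = -65.
Subtracting the second from the third: A + 24C = 115.
Solving: C = 5, A = -5, then B = -8.
Hence s_{18} = -5·18 + (-8) + 5·262144 = 1310622.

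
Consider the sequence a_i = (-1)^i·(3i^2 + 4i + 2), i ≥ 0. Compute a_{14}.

646

(-1)^14 = 1; 3i^2 + 4i + 2 at i=14 is 646; so a_{14} = 646.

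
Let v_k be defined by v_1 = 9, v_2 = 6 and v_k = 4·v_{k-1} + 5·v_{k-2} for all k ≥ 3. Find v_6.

7806

Compute successive terms:
v_3 = 69; v_4 = 306; v_5 = 1569; v_6 = 7806.
(Characteristic roots are 5 and -1.)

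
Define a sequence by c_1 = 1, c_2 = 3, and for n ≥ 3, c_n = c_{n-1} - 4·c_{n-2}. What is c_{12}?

Compute successive terms:
c_3 = -1;  c_4 = -13;  c_5 = -9;  c_6 = 43;  c_7 = 79;  c_8 = -93;  c_9 = -409;  c_{10} = -37;  c_{11} = 1599;  c_{12} = 1747.

1747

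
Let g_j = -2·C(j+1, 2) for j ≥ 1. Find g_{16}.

-272

C(17, 2) = 136, so g_{16} = -272.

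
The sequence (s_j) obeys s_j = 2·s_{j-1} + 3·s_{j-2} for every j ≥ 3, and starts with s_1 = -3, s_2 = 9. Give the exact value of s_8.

3285

Applying the relation repeatedly:
s_3 = 9, s_4 = 45, s_5 = 117, s_6 = 369, s_7 = 1089, s_8 = 3285.
(Characteristic roots are 3 and -1.)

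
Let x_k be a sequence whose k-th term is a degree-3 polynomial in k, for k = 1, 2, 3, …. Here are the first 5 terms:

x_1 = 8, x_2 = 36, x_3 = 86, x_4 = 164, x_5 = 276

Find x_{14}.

3804

1st diffs: 28, 50, 78, 112.
2nd diffs: 22, 28, 34.
3rd diffs: 6, 6 (constant).
Newton forward-difference form: x_k = 8 + 28·C(k-1,1) + 22·C(k-1,2) + 6·C(k-1,3).
At k = 14: k-1 = 13, so x_{14} = 8 + 364 + 1716 + 1716 = 3804.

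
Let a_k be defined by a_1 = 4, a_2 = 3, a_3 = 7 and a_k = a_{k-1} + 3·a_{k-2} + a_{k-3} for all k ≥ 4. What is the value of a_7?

263

Iterate the recurrence:
a_4 = 20;  a_5 = 44;  a_6 = 111;  a_7 = 263.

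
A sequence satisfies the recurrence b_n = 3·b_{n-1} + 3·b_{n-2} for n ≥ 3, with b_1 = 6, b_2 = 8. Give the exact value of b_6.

b_3 = 42  b_4 = 150  b_5 = 576  b_6 = 2178.

2178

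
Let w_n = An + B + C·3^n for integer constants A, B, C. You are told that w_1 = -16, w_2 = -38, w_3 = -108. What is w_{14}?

-19131854

Plug in n = 1, 2, 3: A + B + 3C = -16; 2A + B + 9C = -38; 3A + B + 27C = -108.
Subtracting the first from the second: A + 6C = -22.
Subtracting the second from the third: A + 18C = -70.
Solving: C = -4, A = 2, then B = -6.
So w_n = 2·n + (-6) + (-4)·3^n; at n=14 this is -19131854.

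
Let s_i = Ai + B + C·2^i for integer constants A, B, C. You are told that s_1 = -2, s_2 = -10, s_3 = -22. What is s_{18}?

The three given values yield: A + B + 2C = -2; 2A + B + 4C = -10; 3A + B + 8C = -22.
Subtracting the first from the second: A + 2C = -8.
Subtracting the second from the third: A + 4C = -12.
Solving: C = -2, A = -4, then B = 6.
So s_i = -4·i + 6 + (-2)·2^i; at i=18 this is -524354.

-524354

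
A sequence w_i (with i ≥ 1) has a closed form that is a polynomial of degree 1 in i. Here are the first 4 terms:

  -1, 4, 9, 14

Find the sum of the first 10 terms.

1st diffs: 5, 5, 5 (constant).
So w_i = 5i - 6.
Continuing: …, 19, 24, 29, 34, …, w_{10} = 44.
Summing i = 1..10 (10 terms) gives 215.

215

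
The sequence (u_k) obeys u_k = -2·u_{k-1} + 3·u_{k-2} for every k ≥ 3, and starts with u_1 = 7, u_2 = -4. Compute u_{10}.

-54124

Iterate the recurrence:
u_3 = 29  u_4 = -70  u_5 = 227  u_6 = -664  u_7 = 2009  u_8 = -6010  u_9 = 18047  u_{10} = -54124.
(Characteristic roots are 1 and -3.)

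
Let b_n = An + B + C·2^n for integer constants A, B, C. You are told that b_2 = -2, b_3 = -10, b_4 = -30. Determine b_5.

The three given values yield: 2A + B + 4C = -2; 3A + B + 8C = -10; 4A + B + 16C = -30.
Subtracting the first from the second: A + 4C = -8.
Subtracting the second from the third: A + 8C = -20.
Solving: C = -3, A = 4, then B = 2.
So b_n = 4·n + 2 + (-3)·2^n; at n=5 this is -74.

-74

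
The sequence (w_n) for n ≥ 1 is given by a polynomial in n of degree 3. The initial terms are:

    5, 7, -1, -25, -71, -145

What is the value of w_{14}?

-2465

1st diffs: 2, -8, -24, -46, -74.
2nd diffs: -10, -16, -22, -28.
3rd diffs: -6, -6, -6 (constant).
Newton forward-difference form: w_n = 5 + 2·C(n-1,1) + (-10)·C(n-1,2) + (-6)·C(n-1,3).
At n = 14: n-1 = 13, so w_{14} = 5 + 26 - 780 - 1716 = -2465.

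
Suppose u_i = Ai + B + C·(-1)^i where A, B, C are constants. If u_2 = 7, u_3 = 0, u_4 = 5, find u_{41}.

Plug in i = 2, 3, 4: 2A + B + C = 7; 3A + B - C = 0; 4A + B + C = 5.
Subtracting the first from the second: A - 2C = -7.
Subtracting the second from the third: A + 2C = 5.
Solving: C = 3, A = -1, then B = 6.
So u_i = -1·i + 6 + 3·(-1)^i; at i=41 this is -38.

-38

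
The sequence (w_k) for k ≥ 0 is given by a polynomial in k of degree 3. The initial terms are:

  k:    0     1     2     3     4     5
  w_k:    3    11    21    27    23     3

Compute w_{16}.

1st diffs: 8, 10, 6, -4, -20.
2nd diffs: 2, -4, -10, -16.
3rd diffs: -6, -6, -6 (constant).
Newton forward-difference form: w_k = 3 + 8·C(k,1) + 2·C(k,2) + (-6)·C(k,3).
At k = 16: k = 16, so w_{16} = 3 + 128 + 240 - 3360 = -2989.

-2989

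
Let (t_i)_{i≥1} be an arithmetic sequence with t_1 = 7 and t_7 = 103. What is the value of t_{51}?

807

Common difference d = (103 - 7) / (7 - 1) = 16.
t_i = 7 + (i - 1)·16.
t_{51} = 7 + 50·16 = 807.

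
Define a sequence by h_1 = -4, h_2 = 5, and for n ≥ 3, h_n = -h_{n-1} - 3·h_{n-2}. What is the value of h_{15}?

h_3 = 7, h_4 = -22, h_5 = 1, …, h_{12} = 893, h_{13} = 2236, h_{14} = -4915, h_{15} = -1793.

-1793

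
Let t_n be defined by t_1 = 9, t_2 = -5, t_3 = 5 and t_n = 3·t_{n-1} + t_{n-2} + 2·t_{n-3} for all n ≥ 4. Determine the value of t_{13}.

Applying the relation repeatedly:
t_4 = 28  t_5 = 79  t_6 = 275  t_7 = 960  t_8 = 3313  t_9 = 11449  t_{10} = 39580  t_{11} = 136815  t_{12} = 472923  t_{13} = 1634744.

1634744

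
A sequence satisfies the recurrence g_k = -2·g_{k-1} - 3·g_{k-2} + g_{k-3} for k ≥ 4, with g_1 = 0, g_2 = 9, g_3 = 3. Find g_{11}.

3315

Step forward from the initial values:
g_4 = -33; g_5 = 66; g_6 = -30; g_7 = -171; g_8 = 498; g_9 = -513; g_{10} = -639; g_{11} = 3315.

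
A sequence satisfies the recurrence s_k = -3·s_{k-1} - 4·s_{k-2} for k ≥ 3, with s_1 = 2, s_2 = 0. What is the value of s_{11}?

Step forward from the initial values:
s_3 = -8;  s_4 = 24;  s_5 = -40;  s_6 = 24;  s_7 = 88;  s_8 = -360;  s_9 = 728;  s_{10} = -744;  s_{11} = -680.

-680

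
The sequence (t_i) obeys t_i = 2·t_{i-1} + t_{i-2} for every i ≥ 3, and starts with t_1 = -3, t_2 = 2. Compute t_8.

128

Iterate the recurrence:
t_3 = 1, t_4 = 4, t_5 = 9, t_6 = 22, t_7 = 53, t_8 = 128.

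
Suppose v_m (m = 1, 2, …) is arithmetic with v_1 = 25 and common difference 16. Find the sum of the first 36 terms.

10980

v_m = 25 + (m - 1)·16.
v_{36} = 585; S = 36·(25 + 585)/2 = 10980.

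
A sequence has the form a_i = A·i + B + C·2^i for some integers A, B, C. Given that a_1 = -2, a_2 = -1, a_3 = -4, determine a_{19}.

At i = 1, 2, 3: A + B + 2C = -2; 2A + B + 4C = -1; 3A + B + 8C = -4.
Subtracting the first from the second: A + 2C = 1.
Subtracting the second from the third: A + 4C = -3.
Solving: C = -2, A = 5, then B = -3.
So a_i = 5·i + (-3) + (-2)·2^i; at i=19 this is -1048484.

-1048484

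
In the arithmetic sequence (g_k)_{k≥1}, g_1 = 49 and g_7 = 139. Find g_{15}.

259

Common difference d = (139 - 49) / (7 - 1) = 15.
g_k = 49 + (k - 1)·15.
g_{15} = 49 + 14·15 = 259.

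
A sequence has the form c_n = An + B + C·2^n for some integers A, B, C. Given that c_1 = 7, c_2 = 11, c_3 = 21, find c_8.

Write the equations: A + B + 2C = 7; 2A + B + 4C = 11; 3A + B + 8C = 21.
Subtracting the first from the second: A + 2C = 4.
Subtracting the second from the third: A + 4C = 10.
Solving: C = 3, A = -2, then B = 3.
Therefore c_8 = -16 + 3 + 3·256 = 755.

755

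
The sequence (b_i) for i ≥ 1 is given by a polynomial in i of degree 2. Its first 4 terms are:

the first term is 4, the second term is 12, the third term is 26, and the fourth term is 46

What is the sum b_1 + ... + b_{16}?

1st diffs: 8, 14, 20.
2nd diffs: 6, 6 (constant).
Newton forward-difference form: b_i = 4 + 8·C(i-1,1) + 6·C(i-1,2).
Continuing: …, 72, 104, 142, 186, …, b_{16} = 754.
Summing i = 1..16 (16 terms) gives 4384.

4384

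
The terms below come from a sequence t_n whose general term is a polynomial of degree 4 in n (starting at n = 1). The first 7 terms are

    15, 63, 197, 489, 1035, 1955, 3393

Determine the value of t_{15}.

1st diffs: 48, 134, 292, 546, 920, 1438.
2nd diffs: 86, 158, 254, 374, 518.
3rd diffs: 72, 96, 120, 144.
4th diffs: 24, 24, 24 (constant).
So t_n = n^4 + 2n^3 + 6n^2 + n + 5.
Evaluating at n = 15 gives t_{15} = 58745.

58745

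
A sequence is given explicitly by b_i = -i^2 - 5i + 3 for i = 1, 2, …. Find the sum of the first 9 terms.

-483

Over i = 1..9: Σi = 45, Σi² = 285.
Total = (-1)·285 + (-5)·45 + (3)·9 = -483.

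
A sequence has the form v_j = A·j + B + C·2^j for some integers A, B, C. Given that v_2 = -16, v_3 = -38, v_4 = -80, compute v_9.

-2570

At j = 2, 3, 4: 2A + B + 4C = -16; 3A + B + 8C = -38; 4A + B + 16C = -80.
Subtracting the first from the second: A + 4C = -22.
Subtracting the second from the third: A + 8C = -42.
Solving: C = -5, A = -2, then B = 8.
So v_j = -2·j + 8 + (-5)·2^j; at j=9 this is -2570.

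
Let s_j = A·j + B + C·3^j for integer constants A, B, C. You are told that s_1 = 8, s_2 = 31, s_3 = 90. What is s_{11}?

Plug in j = 1, 2, 3: A + B + 3C = 8; 2A + B + 9C = 31; 3A + B + 27C = 90.
Subtracting the first from the second: A + 6C = 23.
Subtracting the second from the third: A + 18C = 59.
Solving: C = 3, A = 5, then B = -6.
Hence s_{11} = 5·11 + (-6) + 3·177147 = 531490.

531490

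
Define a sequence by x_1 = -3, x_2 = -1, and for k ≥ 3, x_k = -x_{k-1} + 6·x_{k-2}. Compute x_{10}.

Compute successive terms:
x_3 = -17  x_4 = 11  x_5 = -113  x_6 = 179  x_7 = -857  x_8 = 1931  x_9 = -7073  x_{10} = 18659.
(Characteristic roots are 2 and -3.)

18659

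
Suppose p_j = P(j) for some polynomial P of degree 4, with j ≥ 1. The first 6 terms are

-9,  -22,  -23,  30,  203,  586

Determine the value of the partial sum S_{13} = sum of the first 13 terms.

63219

1st diffs: -13, -1, 53, 173, 383.
2nd diffs: 12, 54, 120, 210.
3rd diffs: 42, 66, 90.
4th diffs: 24, 24 (constant).
Newton forward-difference form: p_j = -9 + (-13)·C(j-1,1) + 12·C(j-1,2) + 42·C(j-1,3) + 24·C(j-1,4).
Continuing: …, 1293, 2462, 4255, 6858, …, p_{13} = 21747.
Summing j = 1..13 (13 terms) gives 63219.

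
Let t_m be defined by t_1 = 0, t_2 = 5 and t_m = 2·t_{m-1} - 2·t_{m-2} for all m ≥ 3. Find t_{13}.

Step forward from the initial values:
t_3 = 10, t_4 = 10, t_5 = 0, …, t_{10} = 80, t_{11} = 160, t_{12} = 160, t_{13} = 0.

0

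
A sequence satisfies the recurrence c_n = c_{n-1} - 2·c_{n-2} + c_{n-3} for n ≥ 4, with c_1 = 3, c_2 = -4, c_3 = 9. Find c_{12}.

94

Applying the relation repeatedly:
c_4 = 20; c_5 = -2; c_6 = -33; c_7 = -9; c_8 = 55; c_9 = 40; c_{10} = -79; c_{11} = -104; c_{12} = 94.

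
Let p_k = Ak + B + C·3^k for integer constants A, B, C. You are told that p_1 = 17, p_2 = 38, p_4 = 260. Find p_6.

2210

Write the equations: A + B + 3C = 17; 2A + B + 9C = 38; 4A + B + 81C = 260.
Subtracting the first from the second: A + 6C = 21.
Subtracting the second from the third: 2A + 72C = 222.
Solving: C = 3, A = 3, then B = 5.
Therefore p_6 = 18 + 5 + 3·729 = 2210.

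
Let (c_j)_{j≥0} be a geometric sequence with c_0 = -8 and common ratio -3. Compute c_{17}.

1033121304

c_j = (-8)·(-3)^(j-0).
c_{17} = (-8)·(-3)^17 = 1033121304.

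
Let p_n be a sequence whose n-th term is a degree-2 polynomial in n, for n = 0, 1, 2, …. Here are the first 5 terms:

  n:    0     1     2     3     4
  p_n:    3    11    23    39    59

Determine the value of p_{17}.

1st diffs: 8, 12, 16, 20.
2nd diffs: 4, 4, 4 (constant).
Newton forward-difference form: p_n = 3 + 8·C(n,1) + 4·C(n,2).
At n = 17: n = 17, so p_{17} = 3 + 136 + 544 = 683.

683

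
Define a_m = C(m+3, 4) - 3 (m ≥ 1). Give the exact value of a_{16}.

C(19, 4) = 3876, so a_{16} = 3873.

3873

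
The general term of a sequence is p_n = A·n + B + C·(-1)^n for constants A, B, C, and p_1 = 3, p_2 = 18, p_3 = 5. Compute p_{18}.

34

Write the equations: A + B - C = 3; 2A + B + C = 18; 3A + B - C = 5.
Subtracting the first from the second: A + 2C = 15.
Subtracting the second from the third: A - 2C = -13.
Solving: C = 7, A = 1, then B = 9.
So p_n = 1·n + 9 + 7·(-1)^n; at n=18 this is 34.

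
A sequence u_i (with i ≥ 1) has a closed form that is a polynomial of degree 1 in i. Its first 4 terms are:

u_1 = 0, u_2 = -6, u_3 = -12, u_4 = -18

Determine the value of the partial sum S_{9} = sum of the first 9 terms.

1st diffs: -6, -6, -6 (constant).
So u_i = -6i + 6.
Continuing: …, -24, -30, -36, -42, …, u_9 = -48.
Summing i = 1..9 (9 terms) gives -216.

-216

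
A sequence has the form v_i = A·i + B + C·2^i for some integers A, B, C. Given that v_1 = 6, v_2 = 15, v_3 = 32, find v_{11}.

8200

Write the equations: A + B + 2C = 6; 2A + B + 4C = 15; 3A + B + 8C = 32.
Subtracting the first from the second: A + 2C = 9.
Subtracting the second from the third: A + 4C = 17.
Solving: C = 4, A = 1, then B = -3.
Therefore v_{11} = 11 + (-3) + 4·2048 = 8200.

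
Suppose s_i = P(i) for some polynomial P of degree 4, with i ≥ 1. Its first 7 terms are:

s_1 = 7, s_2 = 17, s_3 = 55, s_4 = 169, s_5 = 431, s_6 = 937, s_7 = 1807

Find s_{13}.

24415

1st diffs: 10, 38, 114, 262, 506, 870.
2nd diffs: 28, 76, 148, 244, 364.
3rd diffs: 48, 72, 96, 120.
4th diffs: 24, 24, 24 (constant).
Newton forward-difference form: s_i = 7 + 10·C(i-1,1) + 28·C(i-1,2) + 48·C(i-1,3) + 24·C(i-1,4).
At i = 13: i-1 = 12, so s_{13} = 7 + 120 + 1848 + 10560 + 11880 = 24415.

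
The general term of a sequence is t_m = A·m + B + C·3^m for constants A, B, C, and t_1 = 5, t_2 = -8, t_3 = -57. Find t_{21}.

-31381059495

The three given values yield: A + B + 3C = 5; 2A + B + 9C = -8; 3A + B + 27C = -57.
Subtracting the first from the second: A + 6C = -13.
Subtracting the second from the third: A + 18C = -49.
Solving: C = -3, A = 5, then B = 9.
Therefore t_{21} = 105 + 9 + (-3)·10460353203 = -31381059495.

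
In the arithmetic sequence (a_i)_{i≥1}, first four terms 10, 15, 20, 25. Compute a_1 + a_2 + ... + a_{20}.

Common difference d = 5.
a_i = 10 + (i - 1)·5.
a_{20} = 105; S = 20·(10 + 105)/2 = 1150.

1150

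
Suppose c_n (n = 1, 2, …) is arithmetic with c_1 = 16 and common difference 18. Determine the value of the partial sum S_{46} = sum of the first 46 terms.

19366

c_n = 16 + (n - 1)·18.
c_{46} = 826; S = 46·(16 + 826)/2 = 19366.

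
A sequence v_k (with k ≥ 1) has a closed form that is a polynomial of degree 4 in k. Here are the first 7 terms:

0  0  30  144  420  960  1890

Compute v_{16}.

1st diffs: 0, 30, 114, 276, 540, 930.
2nd diffs: 30, 84, 162, 264, 390.
3rd diffs: 54, 78, 102, 126.
4th diffs: 24, 24, 24 (constant).
So v_k = k^4 - k^3 - 4k^2 + 4k.
Evaluating at k = 16 gives v_{16} = 60480.

60480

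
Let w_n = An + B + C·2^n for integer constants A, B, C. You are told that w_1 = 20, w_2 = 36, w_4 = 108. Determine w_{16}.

327780

At n = 1, 2, 4: A + B + 2C = 20; 2A + B + 4C = 36; 4A + B + 16C = 108.
Subtracting the first from the second: A + 2C = 16.
Subtracting the second from the third: 2A + 12C = 72.
Solving: C = 5, A = 6, then B = 4.
So w_n = 6·n + 4 + 5·2^n; at n=16 this is 327780.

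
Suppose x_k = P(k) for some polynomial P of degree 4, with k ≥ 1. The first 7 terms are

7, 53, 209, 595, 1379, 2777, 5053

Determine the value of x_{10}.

20509

1st diffs: 46, 156, 386, 784, 1398, 2276.
2nd diffs: 110, 230, 398, 614, 878.
3rd diffs: 120, 168, 216, 264.
4th diffs: 48, 48, 48 (constant).
So x_k = 2k^4 + 5k^2 + k - 1.
Evaluating at k = 10 gives x_{10} = 20509.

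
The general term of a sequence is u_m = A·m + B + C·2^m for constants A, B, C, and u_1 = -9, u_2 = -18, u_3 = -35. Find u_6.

At m = 1, 2, 3: A + B + 2C = -9; 2A + B + 4C = -18; 3A + B + 8C = -35.
Subtracting the first from the second: A + 2C = -9.
Subtracting the second from the third: A + 4C = -17.
Solving: C = -4, A = -1, then B = 0.
Therefore u_6 = -6 + 0 + (-4)·64 = -262.

-262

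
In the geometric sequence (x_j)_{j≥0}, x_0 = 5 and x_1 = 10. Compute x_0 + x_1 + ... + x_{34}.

Common ratio r = 2.
x_j = 5·2^(j-0).
S = 5·(2^35 - 1)/(2 - 1) = 5·(34359738368 - 1)/(1) = 171798691835.

171798691835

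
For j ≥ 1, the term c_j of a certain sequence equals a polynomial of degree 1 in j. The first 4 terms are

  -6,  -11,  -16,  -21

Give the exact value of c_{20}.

1st diffs: -5, -5, -5 (constant).
So c_j = -5j - 1.
Evaluating at j = 20 gives c_{20} = -101.

-101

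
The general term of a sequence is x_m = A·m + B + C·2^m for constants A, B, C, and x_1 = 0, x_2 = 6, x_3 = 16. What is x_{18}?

Write the equations: A + B + 2C = 0; 2A + B + 4C = 6; 3A + B + 8C = 16.
Subtracting the first from the second: A + 2C = 6.
Subtracting the second from the third: A + 4C = 10.
Solving: C = 2, A = 2, then B = -6.
So x_m = 2·m + (-6) + 2·2^m; at m=18 this is 524318.

524318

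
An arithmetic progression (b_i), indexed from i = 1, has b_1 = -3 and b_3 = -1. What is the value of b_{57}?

53

Common difference d = (-1 - (-3)) / (3 - 1) = 1.
b_i = -3 + (i - 1)·1.
b_{57} = -3 + 56·1 = 53.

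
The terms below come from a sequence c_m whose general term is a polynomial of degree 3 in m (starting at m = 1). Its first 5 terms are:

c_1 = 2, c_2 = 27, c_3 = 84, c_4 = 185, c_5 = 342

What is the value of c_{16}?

9197

1st diffs: 25, 57, 101, 157.
2nd diffs: 32, 44, 56.
3rd diffs: 12, 12 (constant).
Newton forward-difference form: c_m = 2 + 25·C(m-1,1) + 32·C(m-1,2) + 12·C(m-1,3).
At m = 16: m-1 = 15, so c_{16} = 2 + 375 + 3360 + 5460 = 9197.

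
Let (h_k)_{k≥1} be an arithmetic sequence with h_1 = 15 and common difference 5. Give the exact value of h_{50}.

260

h_k = 15 + (k - 1)·5.
h_{50} = 15 + 49·5 = 260.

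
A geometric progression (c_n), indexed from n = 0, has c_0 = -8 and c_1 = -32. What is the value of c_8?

-524288

Common ratio r = 4.
c_n = (-8)·4^(n-0).
c_8 = (-8)·4^8 = -524288.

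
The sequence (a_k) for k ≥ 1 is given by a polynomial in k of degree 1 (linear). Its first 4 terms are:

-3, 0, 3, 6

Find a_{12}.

30

1st diffs: 3, 3, 3 (constant).
So a_k = 3k - 6.
Evaluating at k = 12 gives a_{12} = 30.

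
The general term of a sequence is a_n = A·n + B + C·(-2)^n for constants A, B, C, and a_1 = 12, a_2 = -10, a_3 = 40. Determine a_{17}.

Plug in n = 1, 2, 3: A + B - 2C = 12; 2A + B + 4C = -10; 3A + B - 8C = 40.
Subtracting the first from the second: A + 6C = -22.
Subtracting the second from the third: A - 12C = 50.
Solving: C = -4, A = 2, then B = 2.
Therefore a_{17} = 34 + 2 + (-4)·(-131072) = 524324.

524324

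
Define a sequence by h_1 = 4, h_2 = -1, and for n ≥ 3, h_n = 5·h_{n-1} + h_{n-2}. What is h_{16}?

Applying the relation repeatedly:
h_3 = -1;  h_4 = -6;  h_5 = -31;  …;  h_{13} = -16387276;  h_{14} = -85092281;  h_{15} = -441848681;  h_{16} = -2294335686.

-2294335686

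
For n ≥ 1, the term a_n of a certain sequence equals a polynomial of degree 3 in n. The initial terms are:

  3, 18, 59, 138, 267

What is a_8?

1st diffs: 15, 41, 79, 129.
2nd diffs: 26, 38, 50.
3rd diffs: 12, 12 (constant).
Newton forward-difference form: a_n = 3 + 15·C(n-1,1) + 26·C(n-1,2) + 12·C(n-1,3).
At n = 8: n-1 = 7, so a_8 = 3 + 105 + 546 + 420 = 1074.

1074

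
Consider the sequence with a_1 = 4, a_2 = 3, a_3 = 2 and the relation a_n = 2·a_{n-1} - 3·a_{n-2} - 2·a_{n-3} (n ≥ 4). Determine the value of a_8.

Compute successive terms:
a_4 = -13  a_5 = -38  a_6 = -41  a_7 = 58  a_8 = 315.

315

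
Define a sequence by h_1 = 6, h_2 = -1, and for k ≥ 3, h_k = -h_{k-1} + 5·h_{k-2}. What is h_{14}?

Applying the relation repeatedly:
h_3 = 31  h_4 = -36  h_5 = 191  …  h_{11} = 74771  h_{12} = -203351  h_{13} = 577206  h_{14} = -1593961.

-1593961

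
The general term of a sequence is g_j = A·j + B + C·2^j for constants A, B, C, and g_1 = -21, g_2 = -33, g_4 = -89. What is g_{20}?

Plug in j = 1, 2, 4: A + B + 2C = -21; 2A + B + 4C = -33; 4A + B + 16C = -89.
Subtracting the first from the second: A + 2C = -12.
Subtracting the second from the third: 2A + 12C = -56.
Solving: C = -4, A = -4, then B = -9.
So g_j = -4·j + (-9) + (-4)·2^j; at j=20 this is -4194393.

-4194393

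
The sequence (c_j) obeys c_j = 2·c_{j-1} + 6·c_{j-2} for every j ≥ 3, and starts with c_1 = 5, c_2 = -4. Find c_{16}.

c_3 = 22; c_4 = 20; c_5 = 172; …; c_{13} = 4408000; c_{14} = 16061696; c_{15} = 58571392; c_{16} = 213512960.

213512960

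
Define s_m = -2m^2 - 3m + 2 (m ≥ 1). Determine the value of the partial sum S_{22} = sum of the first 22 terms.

-8305

Over m = 1..22: Σm = 253, Σm² = 3795.
Total = (-2)·3795 + (-3)·253 + (2)·22 = -8305.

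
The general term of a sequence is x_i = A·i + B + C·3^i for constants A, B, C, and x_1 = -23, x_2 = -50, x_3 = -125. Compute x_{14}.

-19131926

The three given values yield: A + B + 3C = -23; 2A + B + 9C = -50; 3A + B + 27C = -125.
Subtracting the first from the second: A + 6C = -27.
Subtracting the second from the third: A + 18C = -75.
Solving: C = -4, A = -3, then B = -8.
Therefore x_{14} = -42 + (-8) + (-4)·4782969 = -19131926.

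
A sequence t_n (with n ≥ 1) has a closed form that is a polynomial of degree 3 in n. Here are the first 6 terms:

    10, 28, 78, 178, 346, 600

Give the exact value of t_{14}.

1st diffs: 18, 50, 100, 168, 254.
2nd diffs: 32, 50, 68, 86.
3rd diffs: 18, 18, 18 (constant).
So t_n = 3n^3 - 2n^2 + 3n + 6.
Evaluating at n = 14 gives t_{14} = 7888.

7888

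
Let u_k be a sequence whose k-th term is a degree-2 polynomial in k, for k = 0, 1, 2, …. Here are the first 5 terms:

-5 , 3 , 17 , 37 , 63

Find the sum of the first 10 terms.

1030

1st diffs: 8, 14, 20, 26.
2nd diffs: 6, 6, 6 (constant).
Newton forward-difference form: u_k = -5 + 8·C(k,1) + 6·C(k,2).
Continuing: …, 95, 133, 177, 227, …, u_9 = 283.
Summing k = 0..9 (10 terms) gives 1030.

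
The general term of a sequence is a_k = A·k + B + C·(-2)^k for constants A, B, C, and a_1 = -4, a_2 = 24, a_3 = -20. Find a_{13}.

-32716

Write the equations: A + B - 2C = -4; 2A + B + 4C = 24; 3A + B - 8C = -20.
Subtracting the first from the second: A + 6C = 28.
Subtracting the second from the third: A - 12C = -44.
Solving: C = 4, A = 4, then B = 0.
So a_k = 4·k + 0 + 4·(-2)^k; at k=13 this is -32716.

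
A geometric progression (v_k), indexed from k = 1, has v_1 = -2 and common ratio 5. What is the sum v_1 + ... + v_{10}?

-4882812

v_k = (-2)·5^(k-1).
S = (-2)·(5^10 - 1)/(5 - 1) = (-2)·(9765625 - 1)/(4) = -4882812.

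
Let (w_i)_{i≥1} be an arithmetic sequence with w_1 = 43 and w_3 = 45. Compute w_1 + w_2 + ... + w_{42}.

Common difference d = (45 - 43) / (3 - 1) = 1.
w_i = 43 + (i - 1)·1.
w_{42} = 84; S = 42·(43 + 84)/2 = 2667.

2667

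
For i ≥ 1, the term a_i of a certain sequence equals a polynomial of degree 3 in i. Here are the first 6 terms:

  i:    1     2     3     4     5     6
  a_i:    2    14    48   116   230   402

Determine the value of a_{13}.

4238

1st diffs: 12, 34, 68, 114, 172.
2nd diffs: 22, 34, 46, 58.
3rd diffs: 12, 12, 12 (constant).
Newton forward-difference form: a_i = 2 + 12·C(i-1,1) + 22·C(i-1,2) + 12·C(i-1,3).
At i = 13: i-1 = 12, so a_{13} = 2 + 144 + 1452 + 2640 = 4238.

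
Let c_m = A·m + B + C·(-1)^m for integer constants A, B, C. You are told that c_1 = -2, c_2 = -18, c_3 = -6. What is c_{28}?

-70

The three given values yield: A + B - C = -2; 2A + B + C = -18; 3A + B - C = -6.
Subtracting the first from the second: A + 2C = -16.
Subtracting the second from the third: A - 2C = 12.
Solving: C = -7, A = -2, then B = -7.
Therefore c_{28} = -56 + (-7) + (-7)·1 = -70.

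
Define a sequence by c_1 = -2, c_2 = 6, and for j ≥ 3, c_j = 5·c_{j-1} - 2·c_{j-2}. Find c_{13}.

135369362

Compute successive terms:
c_3 = 34, c_4 = 158, c_5 = 722, …, c_{10} = 1426206, c_{11} = 6505714, c_{12} = 29676158, c_{13} = 135369362.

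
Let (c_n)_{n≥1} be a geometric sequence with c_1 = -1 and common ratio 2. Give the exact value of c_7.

-64

c_n = (-1)·2^(n-1).
c_7 = (-1)·2^6 = -64.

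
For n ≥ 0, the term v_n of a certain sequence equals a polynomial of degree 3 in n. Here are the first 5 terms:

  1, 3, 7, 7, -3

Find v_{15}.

-2489

1st diffs: 2, 4, 0, -10.
2nd diffs: 2, -4, -10.
3rd diffs: -6, -6 (constant).
So v_n = -n^3 + 4n^2 - n + 1.
Evaluating at n = 15 gives v_{15} = -2489.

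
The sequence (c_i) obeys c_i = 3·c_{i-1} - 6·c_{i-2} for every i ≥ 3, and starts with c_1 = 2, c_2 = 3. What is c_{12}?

-31347

Step forward from the initial values:
c_3 = -3; c_4 = -27; c_5 = -63; c_6 = -27; c_7 = 297; c_8 = 1053; c_9 = 1377; c_{10} = -2187; c_{11} = -14823; c_{12} = -31347.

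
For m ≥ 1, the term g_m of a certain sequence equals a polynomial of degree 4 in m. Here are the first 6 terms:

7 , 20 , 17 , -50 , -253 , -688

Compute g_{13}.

1st diffs: 13, -3, -67, -203, -435.
2nd diffs: -16, -64, -136, -232.
3rd diffs: -48, -72, -96.
4th diffs: -24, -24 (constant).
Newton forward-difference form: g_m = 7 + 13·C(m-1,1) + (-16)·C(m-1,2) + (-48)·C(m-1,3) + (-24)·C(m-1,4).
At m = 13: m-1 = 12, so g_{13} = 7 + 156 - 1056 - 10560 - 11880 = -23333.

-23333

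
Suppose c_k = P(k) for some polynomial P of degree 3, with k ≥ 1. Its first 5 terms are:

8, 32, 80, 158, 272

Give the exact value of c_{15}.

1st diffs: 24, 48, 78, 114.
2nd diffs: 24, 30, 36.
3rd diffs: 6, 6 (constant).
Newton forward-difference form: c_k = 8 + 24·C(k-1,1) + 24·C(k-1,2) + 6·C(k-1,3).
At k = 15: k-1 = 14, so c_{15} = 8 + 336 + 2184 + 2184 = 4712.

4712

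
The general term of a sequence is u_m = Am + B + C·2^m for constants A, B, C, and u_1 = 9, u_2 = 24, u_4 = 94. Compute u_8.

The three given values yield: A + B + 2C = 9; 2A + B + 4C = 24; 4A + B + 16C = 94.
Subtracting the first from the second: A + 2C = 15.
Subtracting the second from the third: 2A + 12C = 70.
Solving: C = 5, A = 5, then B = -6.
So u_m = 5·m + (-6) + 5·2^m; at m=8 this is 1314.

1314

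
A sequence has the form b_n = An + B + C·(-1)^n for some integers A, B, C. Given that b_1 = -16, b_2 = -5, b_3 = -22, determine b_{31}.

The three given values yield: A + B - C = -16; 2A + B + C = -5; 3A + B - C = -22.
Subtracting the first from the second: A + 2C = 11.
Subtracting the second from the third: A - 2C = -17.
Solving: C = 7, A = -3, then B = -6.
Hence b_{31} = -3·31 + (-6) + 7·(-1) = -106.

-106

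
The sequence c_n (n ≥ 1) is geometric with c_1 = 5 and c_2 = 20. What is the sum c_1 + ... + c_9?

436905

Common ratio r = 4.
c_n = 5·4^(n-1).
S = 5·(4^9 - 1)/(4 - 1) = 5·(262144 - 1)/(3) = 436905.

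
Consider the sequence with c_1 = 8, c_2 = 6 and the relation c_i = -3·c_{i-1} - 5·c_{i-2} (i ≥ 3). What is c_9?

Applying the relation repeatedly:
c_3 = -58  c_4 = 144  c_5 = -142  c_6 = -294  c_7 = 1592  c_8 = -3306  c_9 = 1958.

1958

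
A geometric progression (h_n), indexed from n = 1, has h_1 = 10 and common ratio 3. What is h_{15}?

h_n = 10·3^(n-1).
h_{15} = 10·3^14 = 47829690.

47829690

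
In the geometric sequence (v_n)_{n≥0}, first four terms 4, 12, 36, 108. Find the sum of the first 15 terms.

28697812

Common ratio r = 3.
v_n = 4·3^(n-0).
S = 4·(3^15 - 1)/(3 - 1) = 4·(14348907 - 1)/(2) = 28697812.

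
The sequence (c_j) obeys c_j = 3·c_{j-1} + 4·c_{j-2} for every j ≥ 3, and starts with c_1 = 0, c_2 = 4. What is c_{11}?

Iterate the recurrence:
c_3 = 12  c_4 = 52  c_5 = 204  c_6 = 820  c_7 = 3276  c_8 = 13108  c_9 = 52428  c_{10} = 209716  c_{11} = 838860.
(Characteristic roots are 4 and -1.)

838860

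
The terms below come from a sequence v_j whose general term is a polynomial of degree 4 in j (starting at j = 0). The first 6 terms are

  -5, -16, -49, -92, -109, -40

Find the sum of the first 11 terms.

1st diffs: -11, -33, -43, -17, 69.
2nd diffs: -22, -10, 26, 86.
3rd diffs: 12, 36, 60.
4th diffs: 24, 24 (constant).
Newton forward-difference form: v_j = -5 + (-11)·C(j,1) + (-22)·C(j,2) + 12·C(j,3) + 24·C(j,4).
Continuing: …, 199, 716, 1643, 3136, …, v_{10} = 5375.
Summing j = 0..10 (11 terms) gives 10758.

10758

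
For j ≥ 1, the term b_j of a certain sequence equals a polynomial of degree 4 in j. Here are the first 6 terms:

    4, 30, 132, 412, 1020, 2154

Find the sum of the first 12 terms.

1st diffs: 26, 102, 280, 608, 1134.
2nd diffs: 76, 178, 328, 526.
3rd diffs: 102, 150, 198.
4th diffs: 48, 48 (constant).
Newton forward-difference form: b_j = 4 + 26·C(j-1,1) + 76·C(j-1,2) + 102·C(j-1,3) + 48·C(j-1,4).
Continuing: …, 4060, 7032, 11412, 17590, …, b_{12} = 37140.
Summing j = 1..12 (12 terms) gives 106990.

106990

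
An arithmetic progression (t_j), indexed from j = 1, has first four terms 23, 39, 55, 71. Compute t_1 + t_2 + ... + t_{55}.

25025

Common difference d = 16.
t_j = 23 + (j - 1)·16.
t_{55} = 887; S = 55·(23 + 887)/2 = 25025.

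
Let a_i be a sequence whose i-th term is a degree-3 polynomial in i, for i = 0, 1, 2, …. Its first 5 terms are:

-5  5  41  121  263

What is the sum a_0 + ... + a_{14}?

1st diffs: 10, 36, 80, 142.
2nd diffs: 26, 44, 62.
3rd diffs: 18, 18 (constant).
Newton forward-difference form: a_i = -5 + 10·C(i,1) + 26·C(i,2) + 18·C(i,3).
Continuing: …, 485, 805, 1241, 1811, …, a_{14} = 9053.
Summing i = 0..14 (15 terms) gives 37375.

37375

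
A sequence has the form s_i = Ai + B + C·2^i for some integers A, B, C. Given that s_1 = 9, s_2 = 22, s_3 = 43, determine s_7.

The three given values yield: A + B + 2C = 9; 2A + B + 4C = 22; 3A + B + 8C = 43.
Subtracting the first from the second: A + 2C = 13.
Subtracting the second from the third: A + 4C = 21.
Solving: C = 4, A = 5, then B = -4.
Hence s_7 = 5·7 + (-4) + 4·128 = 543.

543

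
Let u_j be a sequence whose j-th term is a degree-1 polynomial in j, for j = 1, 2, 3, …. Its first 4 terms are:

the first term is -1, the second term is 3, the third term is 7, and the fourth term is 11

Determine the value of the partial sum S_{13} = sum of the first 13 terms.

299

1st diffs: 4, 4, 4 (constant).
So u_j = 4j - 5.
Continuing: …, 15, 19, 23, 27, …, u_{13} = 47.
Summing j = 1..13 (13 terms) gives 299.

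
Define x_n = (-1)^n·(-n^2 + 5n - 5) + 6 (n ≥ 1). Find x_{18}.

-233

(-1)^18 = 1; -n^2 + 5n - 5 at n=18 is -239; so x_{18} = -233.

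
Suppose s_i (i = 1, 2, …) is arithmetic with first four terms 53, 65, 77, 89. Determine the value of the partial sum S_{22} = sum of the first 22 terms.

Common difference d = 12.
s_i = 53 + (i - 1)·12.
s_{22} = 305; S = 22·(53 + 305)/2 = 3938.

3938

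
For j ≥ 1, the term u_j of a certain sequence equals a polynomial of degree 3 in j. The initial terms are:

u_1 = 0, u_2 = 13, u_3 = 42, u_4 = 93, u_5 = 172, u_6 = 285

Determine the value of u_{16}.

4605

1st diffs: 13, 29, 51, 79, 113.
2nd diffs: 16, 22, 28, 34.
3rd diffs: 6, 6, 6 (constant).
Newton forward-difference form: u_j = 13·C(j-1,1) + 16·C(j-1,2) + 6·C(j-1,3).
At j = 16: j-1 = 15, so u_{16} = 195 + 1680 + 2730 = 4605.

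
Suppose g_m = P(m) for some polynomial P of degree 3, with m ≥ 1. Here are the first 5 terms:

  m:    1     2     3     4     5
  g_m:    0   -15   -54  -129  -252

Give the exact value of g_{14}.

-5499

1st diffs: -15, -39, -75, -123.
2nd diffs: -24, -36, -48.
3rd diffs: -12, -12 (constant).
Newton forward-difference form: g_m = (-15)·C(m-1,1) + (-24)·C(m-1,2) + (-12)·C(m-1,3).
At m = 14: m-1 = 13, so g_{14} = -195 - 1872 - 3432 = -5499.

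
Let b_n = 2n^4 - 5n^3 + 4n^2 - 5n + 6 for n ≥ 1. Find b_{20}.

b_{20} = 2·20^4 - 5·20^3 + 4·20^2 - 5·20 + 6 = 281506.

281506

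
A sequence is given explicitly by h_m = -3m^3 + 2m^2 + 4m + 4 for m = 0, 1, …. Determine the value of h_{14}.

-7780

h_{14} = -3·14^3 + 2·14^2 + 4·14 + 4 = -7780.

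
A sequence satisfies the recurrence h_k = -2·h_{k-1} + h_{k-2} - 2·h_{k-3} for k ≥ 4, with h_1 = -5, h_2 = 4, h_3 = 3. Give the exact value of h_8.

Compute successive terms:
h_4 = 8, h_5 = -21, h_6 = 44, h_7 = -125, h_8 = 336.

336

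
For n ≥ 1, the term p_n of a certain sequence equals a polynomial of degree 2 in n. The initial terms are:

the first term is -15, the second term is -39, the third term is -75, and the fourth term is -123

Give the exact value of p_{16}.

1st diffs: -24, -36, -48.
2nd diffs: -12, -12 (constant).
Newton forward-difference form: p_n = -15 + (-24)·C(n-1,1) + (-12)·C(n-1,2).
At n = 16: n-1 = 15, so p_{16} = -15 - 360 - 1260 = -1635.

-1635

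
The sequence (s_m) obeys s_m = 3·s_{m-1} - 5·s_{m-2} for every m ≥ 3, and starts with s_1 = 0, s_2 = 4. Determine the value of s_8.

Compute successive terms:
s_3 = 12, s_4 = 16, s_5 = -12, s_6 = -116, s_7 = -288, s_8 = -284.

-284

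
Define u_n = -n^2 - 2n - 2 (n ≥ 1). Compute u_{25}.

-677

u_{25} = -1·25^2 - 2·25 - 2 = -677.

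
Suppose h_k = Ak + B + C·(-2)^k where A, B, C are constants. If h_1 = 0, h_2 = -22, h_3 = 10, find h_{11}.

At k = 1, 2, 3: A + B - 2C = 0; 2A + B + 4C = -22; 3A + B - 8C = 10.
Subtracting the first from the second: A + 6C = -22.
Subtracting the second from the third: A - 12C = 32.
Solving: C = -3, A = -4, then B = -2.
So h_k = -4·k + (-2) + (-3)·(-2)^k; at k=11 this is 6098.

6098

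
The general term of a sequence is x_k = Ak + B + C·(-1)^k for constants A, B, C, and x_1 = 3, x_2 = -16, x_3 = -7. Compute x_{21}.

-97

Plug in k = 1, 2, 3: A + B - C = 3; 2A + B + C = -16; 3A + B - C = -7.
Subtracting the first from the second: A + 2C = -19.
Subtracting the second from the third: A - 2C = 9.
Solving: C = -7, A = -5, then B = 1.
Hence x_{21} = -5·21 + 1 + (-7)·(-1) = -97.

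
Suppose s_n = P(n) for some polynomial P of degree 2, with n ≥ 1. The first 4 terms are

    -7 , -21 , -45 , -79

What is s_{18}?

-1605

1st diffs: -14, -24, -34.
2nd diffs: -10, -10 (constant).
So s_n = -5n^2 + n - 3.
Evaluating at n = 18 gives s_{18} = -1605.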